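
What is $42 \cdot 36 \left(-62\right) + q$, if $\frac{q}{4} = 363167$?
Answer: $1358924$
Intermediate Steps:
$q = 1452668$ ($q = 4 \cdot 363167 = 1452668$)
$42 \cdot 36 \left(-62\right) + q = 42 \cdot 36 \left(-62\right) + 1452668 = 1512 \left(-62\right) + 1452668 = -93744 + 1452668 = 1358924$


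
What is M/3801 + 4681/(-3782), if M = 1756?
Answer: -359719/463722 ≈ -0.77572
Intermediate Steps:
M/3801 + 4681/(-3782) = 1756/3801 + 4681/(-3782) = 1756*(1/3801) + 4681*(-1/3782) = 1756/3801 - 151/122 = -359719/463722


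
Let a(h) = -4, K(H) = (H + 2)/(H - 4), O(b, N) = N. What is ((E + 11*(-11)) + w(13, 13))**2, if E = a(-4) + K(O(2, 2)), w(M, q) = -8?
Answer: 18225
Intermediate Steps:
K(H) = (2 + H)/(-4 + H)
E = -6 (E = -4 + (2 + 2)/(-4 + 2) = -4 + 4/(-2) = -4 - 1/2*4 = -4 - 2 = -6)
((E + 11*(-11)) + w(13, 13))**2 = ((-6 + 11*(-11)) - 8)**2 = ((-6 - 121) - 8)**2 = (-127 - 8)**2 = (-135)**2 = 18225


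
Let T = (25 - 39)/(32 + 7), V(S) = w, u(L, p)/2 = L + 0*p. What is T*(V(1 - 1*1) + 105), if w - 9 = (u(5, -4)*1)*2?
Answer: -1876/39 ≈ -48.103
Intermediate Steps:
u(L, p) = 2*L (u(L, p) = 2*(L + 0*p) = 2*(L + 0) = 2*L)
w = 29 (w = 9 + ((2*5)*1)*2 = 9 + (10*1)*2 = 9 + 10*2 = 9 + 20 = 29)
V(S) = 29
T = -14/39 ≈ -0.35897
T*(V(1 - 1*1) + 105) = -14*(29 + 105)/39 = -14/39*134 = -1876/39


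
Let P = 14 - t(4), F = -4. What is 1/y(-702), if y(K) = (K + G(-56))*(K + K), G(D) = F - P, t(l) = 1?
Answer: 1/1009476 ≈ 9.9061e-7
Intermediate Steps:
P = 13 (P = 14 - 1*1 = 14 - 1 = 13)
G(D) = -17 (G(D) = -4 - 1*13 = -4 - 13 = -17)
y(K) = 2*K*(-17 + K) (y(K) = (K - 17)*(K + K) = (-17 + K)*(2*K) = 2*K*(-17 + K))
1/y(-702) = 1/(2*(-702)*(-17 - 702)) = 1/(2*(-702)*(-719)) = 1/1009476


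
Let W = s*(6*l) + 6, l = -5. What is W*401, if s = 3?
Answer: -33684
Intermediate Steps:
W = -84 (W = 3*(6*(-5)) + 6 = 3*(-30) + 6 = -90 + 6 = -84)
W*401 = -84*401 = -33684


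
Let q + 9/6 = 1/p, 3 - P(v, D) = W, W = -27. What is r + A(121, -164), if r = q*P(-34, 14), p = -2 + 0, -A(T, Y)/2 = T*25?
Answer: -6110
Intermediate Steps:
A(T, Y) = -50*T (A(T, Y) = -2*T*25 = -50*T)
P(v, D) = 30 (P(v, D) = 3 - 1*(-27) = 3 + 27 = 30)
p = -2
q = -2 (q = -3/2 + 1/(-2) = -3/2 - 1/2 = -2)
r = -60 (r = -2*30 = -60)
r + A(121, -164) = -60 - 50*121 = -60 - 6050 = -6110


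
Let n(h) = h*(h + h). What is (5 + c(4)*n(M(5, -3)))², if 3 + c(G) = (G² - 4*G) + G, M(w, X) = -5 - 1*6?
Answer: 61009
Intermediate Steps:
M(w, X) = -11 (M(w, X) = -5 - 6 = -11)
c(G) = -3 + G² - 3*G (c(G) = -3 + ((G² - 4*G) + G) = -3 + (G² - 3*G) = -3 + G² - 3*G)
n(h) = 2*h² (n(h) = h*(2*h) = 2*h²)
(5 + c(4)*n(M(5, -3)))² = (5 + (-3 + 4² - 3*4)*(2*(-11)²))² = (5 + (-3 + 16 - 12)*(2*121))² = (5 + 1*242)² = (5 + 242)² = 247² = 61009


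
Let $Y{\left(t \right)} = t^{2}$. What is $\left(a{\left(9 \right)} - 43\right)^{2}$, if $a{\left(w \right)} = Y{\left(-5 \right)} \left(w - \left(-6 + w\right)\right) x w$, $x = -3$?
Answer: $16752649$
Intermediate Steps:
$a{\left(w \right)} = - 450 w$ ($a{\left(w \right)} = \left(-5\right)^{2} \left(w - \left(-6 + w\right)\right) \left(-3\right) w = 25 \cdot 6 \left(-3\right) w = 150 \left(-3\right) w = - 450 w$)
$\left(a{\left(9 \right)} - 43\right)^{2} = \left(\left(-450\right) 9 - 43\right)^{2} = \left(-4050 - 43\right)^{2} = \left(-4093\right)^{2} = 16752649$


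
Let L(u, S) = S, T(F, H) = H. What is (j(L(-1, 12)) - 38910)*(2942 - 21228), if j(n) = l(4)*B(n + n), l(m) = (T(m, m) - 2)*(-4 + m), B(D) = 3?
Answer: 711508260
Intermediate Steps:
l(m) = (-4 + m)*(-2 + m) (l(m) = (m - 2)*(-4 + m) = (-2 + m)*(-4 + m) = (-4 + m)*(-2 + m))
j(n) = 0 (j(n) = (8 + 4² - 6*4)*3 = (8 + 16 - 24)*3 = 0*3 = 0)
(j(L(-1, 12)) - 38910)*(2942 - 21228) = (0 - 38910)*(2942 - 21228) = -38910*(-18286) = 711508260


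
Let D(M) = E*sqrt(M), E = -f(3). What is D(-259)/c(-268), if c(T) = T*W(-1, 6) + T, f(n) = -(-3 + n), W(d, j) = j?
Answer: 0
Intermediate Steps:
f(n) = 3 - n
E = 0 (E = -(3 - 1*3) = -(3 - 3) = -1*0 = 0)
c(T) = 7*T (c(T) = T*6 + T = 6*T + T = 7*T)
D(M) = 0 (D(M) = 0*sqrt(M) = 0)
D(-259)/c(-268) = 0/((7*(-268))) = 0/(-1876) = 0*(-1/1876) = 0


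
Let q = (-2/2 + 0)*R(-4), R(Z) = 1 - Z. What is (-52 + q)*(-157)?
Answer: 8949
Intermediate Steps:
q = -5 (q = (-2/2 + 0)*(1 - 1*(-4)) = (-2*½ + 0)*(1 + 4) = (-1 + 0)*5 = -1*5 = -5)
(-52 + q)*(-157) = (-52 - 5)*(-157) = -57*(-157) = 8949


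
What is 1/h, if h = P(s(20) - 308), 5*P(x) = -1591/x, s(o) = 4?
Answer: 1520/1591 ≈ 0.95537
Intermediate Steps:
P(x) = -1591/(5*x) (P(x) = (-1591/x)/5 = -1591/(5*x))
h = 1591/1520 (h = -1591/(5*(4 - 308)) = -1591/5/(-304) = -1591/5*(-1/304) = 1591/1520 ≈ 1.0467)
1/h = 1/(1591/1520) = 1520/1591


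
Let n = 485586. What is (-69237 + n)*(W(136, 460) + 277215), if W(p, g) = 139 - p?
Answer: 115419437082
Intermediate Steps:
(-69237 + n)*(W(136, 460) + 277215) = (-69237 + 485586)*((139 - 1*136) + 277215) = 416349*((139 - 136) + 277215) = 416349*(3 + 277215) = 416349*277218 = 115419437082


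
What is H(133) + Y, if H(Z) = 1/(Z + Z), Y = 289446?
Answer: 76992637/266 ≈ 2.8945e+5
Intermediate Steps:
H(Z) = 1/(2*Z)
H(133) + Y = (½)/133 + 289446 = (½)*(1/133) + 289446 = 1/266 + 289446 = 76992637/266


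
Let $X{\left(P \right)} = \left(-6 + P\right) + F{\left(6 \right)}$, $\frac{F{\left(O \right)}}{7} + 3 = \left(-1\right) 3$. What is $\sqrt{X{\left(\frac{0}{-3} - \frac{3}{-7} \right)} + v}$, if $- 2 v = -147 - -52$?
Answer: $\frac{i \sqrt{14}}{14} \approx 0.26726 i$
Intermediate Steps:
$v = \frac{95}{2}$ ($v = - \frac{-147 - -52}{2} = - \frac{-147 + 52}{2} = \left(- \frac{1}{2}\right) \left(-95\right) = \frac{95}{2} \approx 47.5$)
$F{\left(O \right)} = -42$ ($F{\left(O \right)} = -21 + 7 \left(\left(-1\right) 3\right) = -21 + 7 \left(-3\right) = -21 - 21 = -42$)
$X{\left(P \right)} = -48 + P$ ($X{\left(P \right)} = \left(-6 + P\right) - 42 = -48 + P$)
$\sqrt{X{\left(\frac{0}{-3} - \frac{3}{-7} \right)} + v} = \sqrt{\left(-48 + \left(\frac{0}{-3} - \frac{3}{-7}\right)\right) + \frac{95}{2}} = \sqrt{\left(-48 + \left(0 \left(- \frac{1}{3}\right) - - \frac{3}{7}\right)\right) + \frac{95}{2}} = \sqrt{\left(-48 + \left(0 + \frac{3}{7}\right)\right) + \frac{95}{2}} = \sqrt{\left(-48 + \frac{3}{7}\right) + \frac{95}{2}} = \sqrt{- \frac{333}{7} + \frac{95}{2}} = \sqrt{- \frac{1}{14}} = \frac{i \sqrt{14}}{14}$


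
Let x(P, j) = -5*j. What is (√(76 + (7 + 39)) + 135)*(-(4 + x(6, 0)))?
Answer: -540 - 4*√122 ≈ -584.18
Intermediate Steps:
(√(76 + (7 + 39)) + 135)*(-(4 + x(6, 0))) = (√(76 + (7 + 39)) + 135)*(-(4 - 5*0)) = (√(76 + 46) + 135)*(-(4 + 0)) = (√122 + 135)*(-1*4) = (135 + √122)*(-4) = -540 - 4*√122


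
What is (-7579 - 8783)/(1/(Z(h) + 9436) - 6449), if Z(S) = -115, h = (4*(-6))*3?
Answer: 76255101/30055564 ≈ 2.5371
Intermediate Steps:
h = -72 (h = -24*3 = -72)
(-7579 - 8783)/(1/(Z(h) + 9436) - 6449) = (-7579 - 8783)/(1/(-115 + 9436) - 6449) = -16362/(1/9321 - 6449) = -16362/(-60111128/9321) = -16362*(-9321/60111128) = 76255101/30055564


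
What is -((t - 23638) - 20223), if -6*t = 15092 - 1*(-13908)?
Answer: 146083/3 ≈ 48694.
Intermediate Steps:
t = -14500/3 (t = -(15092 - 1*(-13908))/6 = -(15092 + 13908)/6 = -⅙*29000 = -14500/3 ≈ -4833.3)
-((t - 23638) - 20223) = -((-14500/3 - 23638) - 20223) = -(-85414/3 - 20223) = -1*(-146083/3) = 146083/3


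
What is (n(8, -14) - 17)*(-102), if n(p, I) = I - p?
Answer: 3978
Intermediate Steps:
(n(8, -14) - 17)*(-102) = ((-14 - 1*8) - 17)*(-102) = ((-14 - 8) - 17)*(-102) = (-22 - 17)*(-102) = -39*(-102) = 3978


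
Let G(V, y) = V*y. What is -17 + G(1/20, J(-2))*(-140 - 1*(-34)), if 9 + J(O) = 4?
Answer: 19/2 ≈ 9.5000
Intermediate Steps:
J(O) = -5 (J(O) = -9 + 4 = -5)
-17 + G(1/20, J(-2))*(-140 - 1*(-34)) = -17 + (-5/20)*(-140 - 1*(-34)) = -17 + ((1/20)*(-5))*(-140 + 34) = -17 - ¼*(-106) = -17 + 53/2 = 19/2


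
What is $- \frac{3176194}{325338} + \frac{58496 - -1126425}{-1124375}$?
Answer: $- \frac{1978366478524}{182900956875} \approx -10.817$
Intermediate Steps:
$- \frac{3176194}{325338} + \frac{58496 - -1126425}{-1124375} = \left(-3176194\right) \frac{1}{325338} + \left(58496 + 1126425\right) \left(- \frac{1}{1124375}\right) = - \frac{1588097}{162669} + 1184921 \left(- \frac{1}{1124375}\right) = - \frac{1588097}{162669} - \frac{1184921}{1124375} = - \frac{1978366478524}{182900956875}$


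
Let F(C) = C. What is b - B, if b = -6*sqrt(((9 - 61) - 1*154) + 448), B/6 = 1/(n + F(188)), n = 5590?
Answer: -1/963 - 66*sqrt(2) ≈ -93.339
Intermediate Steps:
B = 1/963 (B = 6/(5590 + 188) = 6/5778 = 6*(1/5778) = 1/963 ≈ 0.0010384)
b = -66*sqrt(2) (b = -6*sqrt((-52 - 154) + 448) = -6*sqrt(-206 + 448) = -66*sqrt(2) ≈ -93.338)
b - B = -66*sqrt(2) - 1*1/963 = -66*sqrt(2) - 1/963 = -1/963 - 66*sqrt(2)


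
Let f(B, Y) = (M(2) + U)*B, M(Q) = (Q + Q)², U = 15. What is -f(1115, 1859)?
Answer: -34565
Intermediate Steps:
M(Q) = 4*Q² (M(Q) = (2*Q)² = 4*Q²)
f(B, Y) = 31*B (f(B, Y) = (4*2² + 15)*B = (4*4 + 15)*B = (16 + 15)*B = 31*B)
-f(1115, 1859) = -31*1115 = -1*34565 = -34565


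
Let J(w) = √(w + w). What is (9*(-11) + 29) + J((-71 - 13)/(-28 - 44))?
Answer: -70 + √21/3 ≈ -68.472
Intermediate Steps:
J(w) = √2*√w (J(w) = √(2*w) = √2*√w)
(9*(-11) + 29) + J((-71 - 13)/(-28 - 44)) = (9*(-11) + 29) + √2*√((-71 - 13)/(-28 - 44)) = (-99 + 29) + √2*√(-84/(-72)) = -70 + √2*√(-84*(-1/72)) = -70 + √2*√(7/6) = -70 + √2*(√42/6) = -70 + √21/3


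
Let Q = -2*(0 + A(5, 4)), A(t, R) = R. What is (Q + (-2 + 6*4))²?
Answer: 196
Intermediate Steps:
Q = -8 (Q = -2*(0 + 4) = -2*4 = -8)
(Q + (-2 + 6*4))² = (-8 + (-2 + 6*4))² = (-8 + (-2 + 24))² = (-8 + 22)² = 14² = 196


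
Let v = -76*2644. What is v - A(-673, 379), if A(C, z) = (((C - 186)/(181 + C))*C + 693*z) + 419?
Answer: -227714813/492 ≈ -4.6284e+5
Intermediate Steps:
A(C, z) = 419 + 693*z + C*(-186 + C)/(181 + C) (A(C, z) = (((-186 + C)/(181 + C))*C + 693*z) + 419 = (C*(-186 + C)/(181 + C) + 693*z) + 419 = (693*z + C*(-186 + C)/(181 + C)) + 419 = 419 + 693*z + C*(-186 + C)/(181 + C))
v = -200944
v - A(-673, 379) = -200944 - (75839 + (-673)² + 233*(-673) + 125433*379 + 693*(-673)*379)/(181 - 673) = -200944 - (75839 + 452929 - 156809 + 47539107 - 176761431)/(-492) = -200944 - (-1)*(-128850365)/492 = -200944 - 1*128850365/492 = -200944 - 128850365/492 = -227714813/492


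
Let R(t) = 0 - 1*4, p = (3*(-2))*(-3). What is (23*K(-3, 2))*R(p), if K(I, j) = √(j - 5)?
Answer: -92*I*√3 ≈ -159.35*I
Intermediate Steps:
K(I, j) = √(-5 + j)
p = 18 (p = -6*(-3) = 18)
R(t) = -4 (R(t) = 0 - 4 = -4)
(23*K(-3, 2))*R(p) = (23*√(-5 + 2))*(-4) = (23*√(-3))*(-4) = (23*(I*√3))*(-4) = (23*I*√3)*(-4) = -92*I*√3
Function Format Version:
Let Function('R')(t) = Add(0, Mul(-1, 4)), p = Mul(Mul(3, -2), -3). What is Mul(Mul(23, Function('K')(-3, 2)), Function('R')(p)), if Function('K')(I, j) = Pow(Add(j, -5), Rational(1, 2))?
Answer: Mul(-92, I, Pow(3, Rational(1, 2))) ≈ Mul(-159.35, I)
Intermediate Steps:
Function('K')(I, j) = Pow(Add(-5, j), Rational(1, 2))
p = 18 (p = Mul(-6, -3) = 18)
Function('R')(t) = -4 (Function('R')(t) = Add(0, -4) = -4)
Mul(Mul(23, Function('K')(-3, 2)), Function('R')(p)) = Mul(Mul(23, Pow(Add(-5, 2), Rational(1, 2))), -4) = Mul(Mul(23, Pow(-3, Rational(1, 2))), -4) = Mul(Mul(23, Mul(I, Pow(3, Rational(1, 2)))), -4) = Mul(Mul(23, I, Pow(3, Rational(1, 2))), -4) = Mul(-92, I, Pow(3, Rational(1, 2)))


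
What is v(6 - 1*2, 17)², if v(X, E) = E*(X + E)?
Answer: 127449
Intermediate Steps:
v(X, E) = E*(E + X)
v(6 - 1*2, 17)² = (17*(17 + (6 - 1*2)))² = (17*(17 + (6 - 2)))² = (17*(17 + 4))² = (17*21)² = 357² = 127449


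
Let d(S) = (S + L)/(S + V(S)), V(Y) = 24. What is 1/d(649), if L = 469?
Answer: 673/1118 ≈ 0.60197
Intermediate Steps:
d(S) = (469 + S)/(24 + S) (d(S) = (S + 469)/(S + 24) = (469 + S)/(24 + S))
1/d(649) = 1/((469 + 649)/(24 + 649)) = 1/(1118/673) = 673/1118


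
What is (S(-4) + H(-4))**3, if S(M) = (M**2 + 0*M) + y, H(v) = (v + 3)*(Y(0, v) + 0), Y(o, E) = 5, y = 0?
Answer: 1331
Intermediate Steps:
H(v) = 15 + 5*v (H(v) = (v + 3)*(5 + 0) = (3 + v)*5 = 15 + 5*v)
S(M) = M**2 (S(M) = (M**2 + 0*M) + 0 = (M**2 + 0) + 0 = M**2 + 0 = M**2)
(S(-4) + H(-4))**3 = ((-4)**2 + (15 + 5*(-4)))**3 = (16 + (15 - 20))**3 = (16 - 5)**3 = 11**3 = 1331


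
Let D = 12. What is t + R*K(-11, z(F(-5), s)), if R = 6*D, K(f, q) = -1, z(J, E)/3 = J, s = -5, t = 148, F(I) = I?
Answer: 76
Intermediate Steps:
z(J, E) = 3*J
R = 72 (R = 6*12 = 72)
t + R*K(-11, z(F(-5), s)) = 148 + 72*(-1) = 148 - 72 = 76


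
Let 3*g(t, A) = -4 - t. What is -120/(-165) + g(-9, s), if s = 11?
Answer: 79/33 ≈ 2.3939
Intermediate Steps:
g(t, A) = -4/3 - t/3 (g(t, A) = (-4 - t)/3 = -4/3 - t/3)
-120/(-165) + g(-9, s) = -120/(-165) + (-4/3 - 1/3*(-9)) = -120*(-1/165) + (-4/3 + 3) = 8/11 + 5/3 = 79/33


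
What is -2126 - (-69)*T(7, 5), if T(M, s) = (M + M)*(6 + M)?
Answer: 10432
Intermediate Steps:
T(M, s) = 2*M*(6 + M) (T(M, s) = (2*M)*(6 + M) = 2*M*(6 + M))
-2126 - (-69)*T(7, 5) = -2126 - (-69)*2*7*(6 + 7) = -2126 - (-69)*2*7*13 = -2126 - (-69)*182 = -2126 - 1*(-12558) = -2126 + 12558 = 10432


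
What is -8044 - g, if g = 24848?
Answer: -32892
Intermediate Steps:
-8044 - g = -8044 - 1*24848 = -8044 - 24848 = -32892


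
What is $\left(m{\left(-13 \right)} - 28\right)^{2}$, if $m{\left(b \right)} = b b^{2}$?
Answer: $4950625$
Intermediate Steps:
$m{\left(b \right)} = b^{3}$
$\left(m{\left(-13 \right)} - 28\right)^{2} = \left(\left(-13\right)^{3} - 28\right)^{2} = \left(-2197 - 28\right)^{2} = \left(-2225\right)^{2} = 4950625$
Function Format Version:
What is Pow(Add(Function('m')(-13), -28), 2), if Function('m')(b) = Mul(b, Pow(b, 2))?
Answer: 4950625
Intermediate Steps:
Function('m')(b) = Pow(b, 3)
Pow(Add(Function('m')(-13), -28), 2) = Pow(Add(Pow(-13, 3), -28), 2) = Pow(Add(-2197, -28), 2) = Pow(-2225, 2) = 4950625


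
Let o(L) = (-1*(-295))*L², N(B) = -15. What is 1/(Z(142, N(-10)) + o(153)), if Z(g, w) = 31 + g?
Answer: 1/6905828 ≈ 1.4481e-7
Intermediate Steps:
o(L) = 295*L²
1/(Z(142, N(-10)) + o(153)) = 1/((31 + 142) + 295*153²) = 1/(173 + 295*23409) = 1/(173 + 6905655) = 1/6905828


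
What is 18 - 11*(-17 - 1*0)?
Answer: 205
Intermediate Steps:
18 - 11*(-17 - 1*0) = 18 - 11*(-17 + 0) = 18 - 11*(-17) = 18 + 187 = 205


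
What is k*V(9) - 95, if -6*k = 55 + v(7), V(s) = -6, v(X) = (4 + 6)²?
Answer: 60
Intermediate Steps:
v(X) = 100 (v(X) = 10² = 100)
k = -155/6 (k = -(55 + 100)/6 = -⅙*155 = -155/6 ≈ -25.833)
k*V(9) - 95 = -155/6*(-6) - 95 = 155 - 95 = 60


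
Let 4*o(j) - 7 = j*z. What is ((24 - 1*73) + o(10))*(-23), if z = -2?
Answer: 4807/4 ≈ 1201.8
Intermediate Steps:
o(j) = 7/4 - j/2 (o(j) = 7/4 + (j*(-2))/4 = 7/4 + (-2*j)/4 = 7/4 - j/2)
((24 - 1*73) + o(10))*(-23) = ((24 - 1*73) + (7/4 - 1/2*10))*(-23) = ((24 - 73) + (7/4 - 5))*(-23) = (-49 - 13/4)*(-23) = -209/4*(-23) = 4807/4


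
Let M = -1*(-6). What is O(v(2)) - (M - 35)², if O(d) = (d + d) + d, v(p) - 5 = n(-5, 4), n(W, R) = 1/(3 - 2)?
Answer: -823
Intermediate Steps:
n(W, R) = 1 (n(W, R) = 1/1 = 1)
v(p) = 6 (v(p) = 5 + 1 = 6)
M = 6
O(d) = 3*d (O(d) = 2*d + d = 3*d)
O(v(2)) - (M - 35)² = 3*6 - (6 - 35)² = 18 - 1*(-29)² = 18 - 1*841 = 18 - 841 = -823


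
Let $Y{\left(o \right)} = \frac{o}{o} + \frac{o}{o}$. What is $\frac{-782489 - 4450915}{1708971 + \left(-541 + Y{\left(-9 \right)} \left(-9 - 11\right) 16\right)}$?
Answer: $- \frac{2616702}{853895} \approx -3.0644$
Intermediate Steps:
$Y{\left(o \right)} = 2$ ($Y{\left(o \right)} = 1 + 1 = 2$)
$\frac{-782489 - 4450915}{1708971 + \left(-541 + Y{\left(-9 \right)} \left(-9 - 11\right) 16\right)} = \frac{-782489 - 4450915}{1708971 + \left(-541 + 2 \left(-9 - 11\right) 16\right)} = - \frac{5233404}{1708971 + \left(-541 + 2 \left(\left(-20\right) 16\right)\right)} = - \frac{5233404}{1708971 + \left(-541 + 2 \left(-320\right)\right)} = - \frac{5233404}{1708971 - 1181} = - \frac{5233404}{1707790} = \left(-5233404\right) \frac{1}{1707790} = - \frac{2616702}{853895}$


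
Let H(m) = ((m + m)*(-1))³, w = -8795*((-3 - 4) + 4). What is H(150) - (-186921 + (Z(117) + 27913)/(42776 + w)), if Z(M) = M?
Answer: -1854419384749/69161 ≈ -2.6813e+7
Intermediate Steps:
w = 26385 (w = -8795*(-7 + 4) = -8795*(-3) = 26385)
H(m) = -8*m³ (H(m) = ((2*m)*(-1))³ = (-2*m)³ = -8*m³)
H(150) - (-186921 + (Z(117) + 27913)/(42776 + w)) = -8*150³ - (-186921 + (117 + 27913)/(42776 + 26385)) = -8*3375000 - (-186921 + 28030/69161) = -27000000 - (-186921 + 28030*(1/69161)) = -27000000 - (-186921 + 28030/69161) = -27000000 - 1*(-12927615251/69161) = -27000000 + 12927615251/69161 = -1854419384749/69161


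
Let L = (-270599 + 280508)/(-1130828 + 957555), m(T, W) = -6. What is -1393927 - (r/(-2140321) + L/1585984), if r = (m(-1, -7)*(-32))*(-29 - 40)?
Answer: -819876882903337479725291/588177773486487872 ≈ -1.3939e+6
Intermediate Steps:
L = -9909/173273 (L = 9909/(-173273) = 9909*(-1/173273) = -9909/173273 ≈ -0.057187)
r = -13248 (r = (-6*(-32))*(-29 - 40) = 192*(-69) = -13248)
-1393927 - (r/(-2140321) + L/1585984) = -1393927 - (-13248/(-2140321) - 9909/173273/1585984) = -1393927 - (-13248*(-1/2140321) - 9909/173273*1/1585984) = -1393927 - (13248/2140321 - 9909/274808205632) = -1393927 - 1*3640637899771947/588177773486487872 = -1393927 - 3640637899771947/588177773486487872 = -819876882903337479725291/588177773486487872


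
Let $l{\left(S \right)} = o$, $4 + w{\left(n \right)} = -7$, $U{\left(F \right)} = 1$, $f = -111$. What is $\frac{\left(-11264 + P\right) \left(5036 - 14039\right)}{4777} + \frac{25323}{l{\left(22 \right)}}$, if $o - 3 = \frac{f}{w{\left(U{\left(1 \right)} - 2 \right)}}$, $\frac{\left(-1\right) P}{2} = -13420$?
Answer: $- \frac{6287525717}{229296} \approx -27421.0$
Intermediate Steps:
$P = 26840$ ($P = \left(-2\right) \left(-13420\right) = 26840$)
$w{\left(n \right)} = -11$ ($w{\left(n \right)} = -4 - 7 = -11$)
$o = \frac{144}{11}$ ($o = 3 - \frac{111}{-11} = 3 - - \frac{111}{11} = 3 + \frac{111}{11} = \frac{144}{11} \approx 13.091$)
$l{\left(S \right)} = \frac{144}{11}$
$\frac{\left(-11264 + P\right) \left(5036 - 14039\right)}{4777} + \frac{25323}{l{\left(22 \right)}} = \frac{\left(-11264 + 26840\right) \left(5036 - 14039\right)}{4777} + \frac{25323}{\frac{144}{11}} = 15576 \left(-9003\right) \frac{1}{4777} + 25323 \cdot \frac{11}{144} = \left(-140230728\right) \frac{1}{4777} + \frac{92851}{48} = - \frac{140230728}{4777} + \frac{92851}{48} = - \frac{6287525717}{229296}$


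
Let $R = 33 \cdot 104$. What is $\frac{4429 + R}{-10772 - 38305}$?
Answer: $- \frac{1123}{7011} \approx -0.16018$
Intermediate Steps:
$R = 3432$
$\frac{4429 + R}{-10772 - 38305} = \frac{4429 + 3432}{-10772 - 38305} = \frac{7861}{-49077} = 7861 \left(- \frac{1}{49077}\right) = - \frac{1123}{7011}$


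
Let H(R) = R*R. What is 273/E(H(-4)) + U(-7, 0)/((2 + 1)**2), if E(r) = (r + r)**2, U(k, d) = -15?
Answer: -4301/3072 ≈ -1.4001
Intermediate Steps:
H(R) = R**2
E(r) = 4*r**2 (E(r) = (2*r)**2 = 4*r**2)
273/E(H(-4)) + U(-7, 0)/((2 + 1)**2) = 273/((4*((-4)**2)**2)) - 15/(2 + 1)**2 = 273/((4*16**2)) - 15/(3**2) = 273/((4*256)) - 15/9 = 273/1024 - 15*1/9 = 273*(1/1024) - 5/3 = 273/1024 - 5/3 = -4301/3072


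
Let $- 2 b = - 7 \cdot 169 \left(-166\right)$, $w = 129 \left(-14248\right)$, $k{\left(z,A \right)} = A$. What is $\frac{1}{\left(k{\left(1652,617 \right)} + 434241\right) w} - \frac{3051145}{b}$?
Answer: $\frac{187590385437767887}{6036852511352208} \approx 31.074$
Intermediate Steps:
$w = -1837992$
$b = -98189$ ($b = - \frac{\left(-1\right) 7 \cdot 169 \left(-166\right)}{2} = - \frac{\left(-1\right) 1183 \left(-166\right)}{2} = - \frac{\left(-1\right) \left(-196378\right)}{2} = \left(- \frac{1}{2}\right) 196378 = -98189$)
$\frac{1}{\left(k{\left(1652,617 \right)} + 434241\right) w} - \frac{3051145}{b} = \frac{1}{\left(617 + 434241\right) \left(-1837992\right)} - \frac{3051145}{-98189} = \frac{1}{434858} \left(- \frac{1}{1837992}\right) - - \frac{3051145}{98189} = \frac{1}{434858} \left(- \frac{1}{1837992}\right) + \frac{3051145}{98189} = - \frac{1}{799265525136} + \frac{3051145}{98189} = \frac{187590385437767887}{6036852511352208}$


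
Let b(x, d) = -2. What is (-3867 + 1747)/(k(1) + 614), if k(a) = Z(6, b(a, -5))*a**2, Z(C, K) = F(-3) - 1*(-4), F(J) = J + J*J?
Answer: -265/78 ≈ -3.3974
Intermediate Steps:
F(J) = J + J**2
Z(C, K) = 10 (Z(C, K) = -3*(1 - 3) - 1*(-4) = -3*(-2) + 4 = 6 + 4 = 10)
k(a) = 10*a**2
(-3867 + 1747)/(k(1) + 614) = (-3867 + 1747)/(10*1**2 + 614) = -2120/(10*1 + 614) = -2120/(10 + 614) = -2120/624 = -2120*1/624 = -265/78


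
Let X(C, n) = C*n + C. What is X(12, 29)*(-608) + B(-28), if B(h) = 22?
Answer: -218858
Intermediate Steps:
X(C, n) = C + C*n
X(12, 29)*(-608) + B(-28) = (12*(1 + 29))*(-608) + 22 = (12*30)*(-608) + 22 = 360*(-608) + 22 = -218880 + 22 = -218858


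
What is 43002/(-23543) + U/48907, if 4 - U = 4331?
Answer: -2204969375/1151417501 ≈ -1.9150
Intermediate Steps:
U = -4327 (U = 4 - 1*4331 = 4 - 4331 = -4327)
43002/(-23543) + U/48907 = 43002/(-23543) - 4327/48907 = 43002*(-1/23543) - 4327*1/48907 = -43002/23543 - 4327/48907 = -2204969375/1151417501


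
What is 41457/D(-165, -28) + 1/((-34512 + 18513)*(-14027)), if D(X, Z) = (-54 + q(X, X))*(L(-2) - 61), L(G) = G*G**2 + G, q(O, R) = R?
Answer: 3101231974070/1163158354059 ≈ 2.6662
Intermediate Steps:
L(G) = G + G**3 (L(G) = G**3 + G = G + G**3)
D(X, Z) = 3834 - 71*X (D(X, Z) = (-54 + X)*((-2 + (-2)**3) - 61) = (-54 + X)*((-2 - 8) - 61) = (-54 + X)*(-10 - 61) = (-54 + X)*(-71) = 3834 - 71*X)
41457/D(-165, -28) + 1/((-34512 + 18513)*(-14027)) = 41457/(3834 - 71*(-165)) + 1/((-34512 + 18513)*(-14027)) = 41457/(3834 + 11715) - 1/14027/(-15999) = 41457/15549 - 1/15999*(-1/14027) = 41457*(1/15549) + 1/224417973 = 13819/5183 + 1/224417973 = 3101231974070/1163158354059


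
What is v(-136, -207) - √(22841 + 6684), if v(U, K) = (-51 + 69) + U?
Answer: -118 - 5*√1181 ≈ -289.83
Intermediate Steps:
v(U, K) = 18 + U
v(-136, -207) - √(22841 + 6684) = (18 - 136) - √(22841 + 6684) = -118 - √29525 = -118 - 5*√1181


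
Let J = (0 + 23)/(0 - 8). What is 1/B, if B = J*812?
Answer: -2/4669 ≈ -0.00042836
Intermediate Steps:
J = -23/8 (J = 23/(-8) = 23*(-1/8) = -23/8 ≈ -2.8750)
B = -4669/2 (B = -23/8*812 = -4669/2 ≈ -2334.5)
1/B = 1/(-4669/2) = -2/4669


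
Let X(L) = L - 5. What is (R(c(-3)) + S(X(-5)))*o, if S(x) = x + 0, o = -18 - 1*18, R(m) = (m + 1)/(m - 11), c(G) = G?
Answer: 2484/7 ≈ 354.86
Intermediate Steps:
R(m) = (1 + m)/(-11 + m)
X(L) = -5 + L
o = -36 (o = -18 - 18 = -36)
S(x) = x
(R(c(-3)) + S(X(-5)))*o = ((1 - 3)/(-11 - 3) + (-5 - 5))*(-36) = (-2/(-14) - 10)*(-36) = (-1/14*(-2) - 10)*(-36) = (⅐ - 10)*(-36) = -69/7*(-36) = 2484/7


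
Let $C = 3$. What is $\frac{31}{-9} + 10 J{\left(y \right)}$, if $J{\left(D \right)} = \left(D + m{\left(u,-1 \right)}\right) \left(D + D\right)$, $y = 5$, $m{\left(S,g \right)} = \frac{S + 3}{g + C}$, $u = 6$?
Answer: $\frac{8519}{9} \approx 946.56$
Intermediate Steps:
$m{\left(S,g \right)} = \frac{3 + S}{3 + g}$ ($m{\left(S,g \right)} = \frac{S + 3}{g + 3} = \frac{3 + S}{3 + g}$)
$J{\left(D \right)} = 2 D \left(\frac{9}{2} + D\right)$ ($J{\left(D \right)} = \left(D + \frac{3 + 6}{3 - 1}\right) \left(D + D\right) = \left(D + \frac{1}{2} \cdot 9\right) 2 D = \left(D + \frac{9}{2}\right) 2 D = \left(\frac{9}{2} + D\right) 2 D = 2 D \left(\frac{9}{2} + D\right)$)
$\frac{31}{-9} + 10 J{\left(y \right)} = \frac{31}{-9} + 10 \cdot 5 \left(9 + 2 \cdot 5\right) = 31 \left(- \frac{1}{9}\right) + 10 \cdot 5 \left(9 + 10\right) = - \frac{31}{9} + 10 \cdot 5 \cdot 19 = - \frac{31}{9} + 10 \cdot 95 = - \frac{31}{9} + 950 = \frac{8519}{9}$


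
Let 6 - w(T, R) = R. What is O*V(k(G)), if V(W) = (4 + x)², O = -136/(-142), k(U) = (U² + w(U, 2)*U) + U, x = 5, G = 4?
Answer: 5508/71 ≈ 77.578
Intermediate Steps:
w(T, R) = 6 - R
k(U) = U² + 5*U (k(U) = (U² + (6 - 1*2)*U) + U = (U² + (6 - 2)*U) + U = (U² + 4*U) + U = U² + 5*U)
O = 68/71 (O = -136*(-1/142) = 68/71 ≈ 0.95775)
V(W) = 81 (V(W) = (4 + 5)² = 9² = 81)
O*V(k(G)) = (68/71)*81 = 5508/71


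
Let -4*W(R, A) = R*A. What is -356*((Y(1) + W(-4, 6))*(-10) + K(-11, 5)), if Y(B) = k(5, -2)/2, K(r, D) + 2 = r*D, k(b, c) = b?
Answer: 50552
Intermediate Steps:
K(r, D) = -2 + D*r (K(r, D) = -2 + r*D = -2 + D*r)
Y(B) = 5/2
W(R, A) = -A*R/4 (W(R, A) = -R*A/4 = -A*R/4)
-356*((Y(1) + W(-4, 6))*(-10) + K(-11, 5)) = -356*((5/2 - ¼*6*(-4))*(-10) + (-2 + 5*(-11))) = -356*((5/2 + 6)*(-10) + (-2 - 55)) = -356*((17/2)*(-10) - 57) = -356*(-85 - 57) = -356*(-142) = 50552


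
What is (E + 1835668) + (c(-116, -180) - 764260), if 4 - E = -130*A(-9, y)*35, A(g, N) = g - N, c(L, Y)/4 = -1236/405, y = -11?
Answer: 145867472/135 ≈ 1.0805e+6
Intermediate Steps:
c(L, Y) = -1648/135 (c(L, Y) = 4*(-1236/405) = 4*(-1236*1/405) = 4*(-412/135) = -1648/135)
E = 9104 (E = 4 - (-130*(-9 - 1*(-11)))*35 = 4 - (-130*(-9 + 11))*35 = 4 - (-130*2)*35 = 4 - (-260)*35 = 4 - 1*(-9100) = 4 + 9100 = 9104)
(E + 1835668) + (c(-116, -180) - 764260) = (9104 + 1835668) + (-1648/135 - 764260) = 1844772 - 103176748/135 = 145867472/135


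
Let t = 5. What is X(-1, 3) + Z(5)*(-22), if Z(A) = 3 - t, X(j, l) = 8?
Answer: 52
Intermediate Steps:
Z(A) = -2 (Z(A) = 3 - 1*5 = 3 - 5 = -2)
X(-1, 3) + Z(5)*(-22) = 8 - 2*(-22) = 8 + 44 = 52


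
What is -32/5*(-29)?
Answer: 928/5 ≈ 185.60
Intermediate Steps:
-32/5*(-29) = 928/5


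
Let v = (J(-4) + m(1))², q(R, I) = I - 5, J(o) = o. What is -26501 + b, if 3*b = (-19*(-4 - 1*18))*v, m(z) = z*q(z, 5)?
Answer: -72815/3 ≈ -24272.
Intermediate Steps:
q(R, I) = -5 + I
m(z) = 0 (m(z) = z*(-5 + 5) = z*0 = 0)
v = 16 (v = (-4 + 0)² = (-4)² = 16)
b = 6688/3 (b = (-19*(-4 - 1*18)*16)/3 = (-19*(-4 - 18)*16)/3 = (-19*(-22)*16)/3 = (418*16)/3 = (⅓)*6688 = 6688/3 ≈ 2229.3)
-26501 + b = -26501 + 6688/3 = -72815/3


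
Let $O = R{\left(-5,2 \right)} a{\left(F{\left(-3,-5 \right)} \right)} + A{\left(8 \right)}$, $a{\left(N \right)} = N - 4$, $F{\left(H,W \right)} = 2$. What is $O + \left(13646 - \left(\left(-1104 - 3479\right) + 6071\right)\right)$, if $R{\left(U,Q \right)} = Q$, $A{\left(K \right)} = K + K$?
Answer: $12170$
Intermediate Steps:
$A{\left(K \right)} = 2 K$
$a{\left(N \right)} = -4 + N$
$O = 12$ ($O = 2 \left(-4 + 2\right) + 2 \cdot 8 = 2 \left(-2\right) + 16 = -4 + 16 = 12$)
$O + \left(13646 - \left(\left(-1104 - 3479\right) + 6071\right)\right) = 12 + \left(13646 - \left(\left(-1104 - 3479\right) + 6071\right)\right) = 12 + \left(13646 - \left(-4583 + 6071\right)\right) = 12 + \left(13646 - 1488\right) = 12 + 12158 = 12170$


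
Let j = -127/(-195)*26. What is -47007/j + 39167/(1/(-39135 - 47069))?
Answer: -857594130377/254 ≈ -3.3764e+9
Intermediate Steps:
j = 254/15 (j = -127*(-1/195)*26 = (127/195)*26 = 254/15 ≈ 16.933)
-47007/j + 39167/(1/(-39135 - 47069)) = -47007/254/15 + 39167/(1/(-39135 - 47069)) = -47007*15/254 + 39167/(1/(-86204)) = -705105/254 + 39167/(-1/86204) = -705105/254 + 39167*(-86204) = -705105/254 - 3376352068 = -857594130377/254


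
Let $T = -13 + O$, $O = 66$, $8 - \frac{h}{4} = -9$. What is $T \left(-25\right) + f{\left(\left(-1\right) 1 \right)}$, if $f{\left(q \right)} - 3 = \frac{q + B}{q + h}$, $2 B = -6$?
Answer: $- \frac{88578}{67} \approx -1322.1$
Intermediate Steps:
$h = 68$ ($h = 32 - -36 = 32 + 36 = 68$)
$B = -3$ ($B = \frac{1}{2} \left(-6\right) = -3$)
$T = 53$ ($T = -13 + 66 = 53$)
$f{\left(q \right)} = 3 + \frac{-3 + q}{68 + q}$ ($f{\left(q \right)} = 3 + \frac{q - 3}{q + 68} = 3 + \frac{-3 + q}{68 + q}$)
$T \left(-25\right) + f{\left(\left(-1\right) 1 \right)} = 53 \left(-25\right) + \frac{201 + 4 \left(\left(-1\right) 1\right)}{68 - 1} = -1325 + \frac{201 + 4 \left(-1\right)}{68 - 1} = -1325 + \frac{201 - 4}{67} = -1325 + \frac{1}{67} \cdot 197 = -1325 + \frac{197}{67} = - \frac{88578}{67}$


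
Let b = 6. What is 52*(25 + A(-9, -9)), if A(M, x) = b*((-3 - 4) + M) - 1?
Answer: -3744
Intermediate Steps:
A(M, x) = -43 + 6*M (A(M, x) = 6*((-3 - 4) + M) - 1 = 6*(-7 + M) - 1 = (-42 + 6*M) - 1 = -43 + 6*M)
52*(25 + A(-9, -9)) = 52*(25 + (-43 + 6*(-9))) = 52*(25 + (-43 - 54)) = 52*(25 - 97) = 52*(-72) = -3744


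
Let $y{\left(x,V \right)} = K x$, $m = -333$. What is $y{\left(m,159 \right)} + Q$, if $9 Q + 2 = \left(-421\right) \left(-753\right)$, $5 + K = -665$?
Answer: $\frac{2325001}{9} \approx 2.5833 \cdot 10^{5}$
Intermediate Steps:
$K = -670$ ($K = -5 - 665 = -670$)
$Q = \frac{317011}{9}$ ($Q = - \frac{2}{9} + \frac{\left(-421\right) \left(-753\right)}{9} = - \frac{2}{9} + \frac{1}{9} \cdot 317013 = - \frac{2}{9} + \frac{105671}{3} = \frac{317011}{9} \approx 35223.0$)
$y{\left(x,V \right)} = - 670 x$
$y{\left(m,159 \right)} + Q = \left(-670\right) \left(-333\right) + \frac{317011}{9} = 223110 + \frac{317011}{9} = \frac{2325001}{9}$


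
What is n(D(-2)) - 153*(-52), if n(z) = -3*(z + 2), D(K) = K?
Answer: 7956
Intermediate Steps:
n(z) = -6 - 3*z (n(z) = -3*(2 + z) = -6 - 3*z)
n(D(-2)) - 153*(-52) = (-6 - 3*(-2)) - 153*(-52) = (-6 + 6) + 7956 = 0 + 7956 = 7956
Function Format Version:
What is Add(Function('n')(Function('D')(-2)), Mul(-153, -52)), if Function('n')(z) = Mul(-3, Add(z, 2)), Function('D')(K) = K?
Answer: 7956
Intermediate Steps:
Function('n')(z) = Add(-6, Mul(-3, z)) (Function('n')(z) = Mul(-3, Add(2, z)) = Add(-6, Mul(-3, z)))
Add(Function('n')(Function('D')(-2)), Mul(-153, -52)) = Add(Add(-6, Mul(-3, -2)), Mul(-153, -52)) = Add(Add(-6, 6), 7956) = Add(0, 7956) = 7956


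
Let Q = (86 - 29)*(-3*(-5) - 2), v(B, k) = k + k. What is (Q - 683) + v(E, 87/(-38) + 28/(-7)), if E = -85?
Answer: 863/19 ≈ 45.421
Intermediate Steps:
v(B, k) = 2*k
Q = 741 (Q = 57*(15 - 2) = 57*13 = 741)
(Q - 683) + v(E, 87/(-38) + 28/(-7)) = (741 - 683) + 2*(87/(-38) + 28/(-7)) = 58 + 2*(87*(-1/38) + 28*(-⅐)) = 58 + 2*(-87/38 - 4) = 58 + 2*(-239/38) = 58 - 239/19 = 863/19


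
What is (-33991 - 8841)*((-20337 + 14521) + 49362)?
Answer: -1865162272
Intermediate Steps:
(-33991 - 8841)*((-20337 + 14521) + 49362) = -42832*(-5816 + 49362) = -42832*43546 = -1865162272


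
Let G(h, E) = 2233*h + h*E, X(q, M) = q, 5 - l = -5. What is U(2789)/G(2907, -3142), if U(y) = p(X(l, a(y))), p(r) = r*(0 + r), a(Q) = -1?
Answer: -100/2642463 ≈ -3.7843e-5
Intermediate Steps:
l = 10 (l = 5 - 1*(-5) = 5 + 5 = 10)
G(h, E) = 2233*h + E*h
p(r) = r**2 (p(r) = r*r = r**2)
U(y) = 100 (U(y) = 10**2 = 100)
U(2789)/G(2907, -3142) = 100/((2907*(2233 - 3142))) = 100/((2907*(-909))) = 100/(-2642463) = 100*(-1/2642463) = -100/2642463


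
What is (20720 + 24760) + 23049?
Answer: 68529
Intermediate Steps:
(20720 + 24760) + 23049 = 45480 + 23049 = 68529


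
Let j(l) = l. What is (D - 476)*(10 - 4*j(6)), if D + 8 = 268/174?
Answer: 587636/87 ≈ 6754.4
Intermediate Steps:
D = -562/87 (D = -8 + 268/174 = -8 + 268*(1/174) = -8 + 134/87 = -562/87 ≈ -6.4598)
(D - 476)*(10 - 4*j(6)) = (-562/87 - 476)*(10 - 4*6) = -41974*(10 - 24)/87 = -41974/87*(-14) = 587636/87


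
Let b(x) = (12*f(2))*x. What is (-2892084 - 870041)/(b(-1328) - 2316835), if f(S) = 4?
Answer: 3762125/2380579 ≈ 1.5803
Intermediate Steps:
b(x) = 48*x (b(x) = (12*4)*x = 48*x)
(-2892084 - 870041)/(b(-1328) - 2316835) = (-2892084 - 870041)/(48*(-1328) - 2316835) = -3762125/(-63744 - 2316835) = -3762125/(-2380579) = -3762125*(-1/2380579) = 3762125/2380579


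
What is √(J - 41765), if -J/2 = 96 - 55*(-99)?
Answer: I*√52847 ≈ 229.88*I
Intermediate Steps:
J = -11082 (J = -2*(96 - 55*(-99)) = -2*(96 + 5445) = -2*5541 = -11082)
√(J - 41765) = √(-11082 - 41765) = √(-52847) = I*√52847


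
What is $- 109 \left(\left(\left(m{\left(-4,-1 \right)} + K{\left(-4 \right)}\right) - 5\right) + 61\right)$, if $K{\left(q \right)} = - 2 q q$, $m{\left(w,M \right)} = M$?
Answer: $-2507$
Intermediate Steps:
$K{\left(q \right)} = - 2 q^{2}$
$- 109 \left(\left(\left(m{\left(-4,-1 \right)} + K{\left(-4 \right)}\right) - 5\right) + 61\right) = - 109 \left(\left(\left(-1 - 2 \left(-4\right)^{2}\right) - 5\right) + 61\right) = - 109 \left(\left(\left(-1 - 32\right) - 5\right) + 61\right) = - 109 \left(\left(-33 - 5\right) + 61\right) = - 109 \left(-38 + 61\right) = \left(-109\right) 23 = -2507$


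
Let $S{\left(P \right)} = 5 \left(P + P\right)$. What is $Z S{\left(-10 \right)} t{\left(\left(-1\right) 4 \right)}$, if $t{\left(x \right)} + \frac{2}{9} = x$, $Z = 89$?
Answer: $\frac{338200}{9} \approx 37578.0$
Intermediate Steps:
$t{\left(x \right)} = - \frac{2}{9} + x$
$S{\left(P \right)} = 10 P$ ($S{\left(P \right)} = 5 \cdot 2 P = 10 P$)
$Z S{\left(-10 \right)} t{\left(\left(-1\right) 4 \right)} = 89 \cdot 10 \left(-10\right) \left(- \frac{2}{9} - 4\right) = 89 \left(-100\right) \left(- \frac{2}{9} - 4\right) = \left(-8900\right) \left(- \frac{38}{9}\right) = \frac{338200}{9}$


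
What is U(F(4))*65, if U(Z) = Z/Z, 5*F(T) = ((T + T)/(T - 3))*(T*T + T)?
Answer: 65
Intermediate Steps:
F(T) = 2*T*(T + T²)/(5*(-3 + T)) (F(T) = (((T + T)/(T - 3))*(T*T + T))/5 = (((2*T)/(-3 + T))*(T² + T))/5 = ((2*T/(-3 + T))*(T + T²))/5 = (2*T*(T + T²)/(-3 + T))/5 = 2*T*(T + T²)/(5*(-3 + T)))
U(Z) = 1
U(F(4))*65 = 1*65 = 65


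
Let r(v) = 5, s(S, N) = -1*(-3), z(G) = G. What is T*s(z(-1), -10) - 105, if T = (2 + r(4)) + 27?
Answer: -3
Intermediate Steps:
s(S, N) = 3
T = 34 (T = (2 + 5) + 27 = 7 + 27 = 34)
T*s(z(-1), -10) - 105 = 34*3 - 105 = 102 - 105 = -3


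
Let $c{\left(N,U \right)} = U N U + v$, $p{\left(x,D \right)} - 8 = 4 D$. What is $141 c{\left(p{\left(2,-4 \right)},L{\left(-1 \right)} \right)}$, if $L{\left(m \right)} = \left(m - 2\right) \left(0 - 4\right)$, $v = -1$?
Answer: $-162573$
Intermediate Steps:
$p{\left(x,D \right)} = 8 + 4 D$
$L{\left(m \right)} = 8 - 4 m$ ($L{\left(m \right)} = \left(-2 + m\right) \left(-4\right) = 8 - 4 m$)
$c{\left(N,U \right)} = -1 + N U^{2}$ ($c{\left(N,U \right)} = U N U - 1 = N U U - 1 = N U^{2} - 1 = -1 + N U^{2}$)
$141 c{\left(p{\left(2,-4 \right)},L{\left(-1 \right)} \right)} = 141 \left(-1 + \left(8 + 4 \left(-4\right)\right) \left(8 - -4\right)^{2}\right) = 141 \left(-1 + \left(8 - 16\right) \left(8 + 4\right)^{2}\right) = 141 \left(-1 - 8 \cdot 12^{2}\right) = 141 \left(-1 - 1152\right) = 141 \left(-1153\right) = -162573$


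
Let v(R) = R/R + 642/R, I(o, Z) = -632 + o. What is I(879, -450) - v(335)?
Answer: 81768/335 ≈ 244.08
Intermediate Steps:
v(R) = 1 + 642/R
I(879, -450) - v(335) = (-632 + 879) - (642 + 335)/335 = 247 - 977/335 = 81768/335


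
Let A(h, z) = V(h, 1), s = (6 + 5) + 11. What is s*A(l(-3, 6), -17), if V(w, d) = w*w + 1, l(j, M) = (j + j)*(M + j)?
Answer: 7150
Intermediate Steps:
l(j, M) = 2*j*(M + j) (l(j, M) = (2*j)*(M + j) = 2*j*(M + j))
V(w, d) = 1 + w² (V(w, d) = w² + 1 = 1 + w²)
s = 22 (s = 11 + 11 = 22)
A(h, z) = 1 + h²
s*A(l(-3, 6), -17) = 22*(1 + (2*(-3)*(6 - 3))²) = 22*(1 + (2*(-3)*3)²) = 22*(1 + (-18)²) = 22*(1 + 324) = 22*325 = 7150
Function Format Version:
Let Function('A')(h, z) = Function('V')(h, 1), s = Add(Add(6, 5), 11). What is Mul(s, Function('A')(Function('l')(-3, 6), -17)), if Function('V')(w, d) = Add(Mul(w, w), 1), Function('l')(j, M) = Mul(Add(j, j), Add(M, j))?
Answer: 7150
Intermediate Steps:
Function('l')(j, M) = Mul(2, j, Add(M, j)) (Function('l')(j, M) = Mul(Mul(2, j), Add(M, j)) = Mul(2, j, Add(M, j)))
Function('V')(w, d) = Add(1, Pow(w, 2)) (Function('V')(w, d) = Add(Pow(w, 2), 1) = Add(1, Pow(w, 2)))
s = 22 (s = Add(11, 11) = 22)
Function('A')(h, z) = Add(1, Pow(h, 2))
Mul(s, Function('A')(Function('l')(-3, 6), -17)) = Mul(22, Add(1, Pow(Mul(2, -3, Add(6, -3)), 2))) = Mul(22, Add(1, Pow(Mul(2, -3, 3), 2))) = Mul(22, Add(1, Pow(-18, 2))) = Mul(22, Add(1, 324)) = Mul(22, 325) = 7150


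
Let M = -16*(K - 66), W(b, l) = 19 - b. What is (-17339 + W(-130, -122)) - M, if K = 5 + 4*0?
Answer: -18166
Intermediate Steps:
K = 5 (K = 5 + 0 = 5)
M = 976 (M = -16*(5 - 66) = -16*(-61) = 976)
(-17339 + W(-130, -122)) - M = (-17339 + (19 - 1*(-130))) - 1*976 = (-17339 + (19 + 130)) - 976 = (-17339 + 149) - 976 = -17190 - 976 = -18166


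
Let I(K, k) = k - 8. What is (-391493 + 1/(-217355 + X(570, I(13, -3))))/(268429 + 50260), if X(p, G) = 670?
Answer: -84830660706/69055125965 ≈ -1.2284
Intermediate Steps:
I(K, k) = -8 + k
(-391493 + 1/(-217355 + X(570, I(13, -3))))/(268429 + 50260) = (-391493 + 1/(-217355 + 670))/(268429 + 50260) = (-391493 + 1/(-216685))/318689 = (-391493 - 1/216685)*(1/318689) = -84830660706/216685*1/318689 = -84830660706/69055125965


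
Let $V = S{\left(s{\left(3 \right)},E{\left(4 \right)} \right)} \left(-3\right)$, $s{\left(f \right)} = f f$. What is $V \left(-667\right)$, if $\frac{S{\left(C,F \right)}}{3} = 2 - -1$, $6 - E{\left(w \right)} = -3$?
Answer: $18009$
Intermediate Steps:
$s{\left(f \right)} = f^{2}$
$E{\left(w \right)} = 9$ ($E{\left(w \right)} = 6 - -3 = 6 + 3 = 9$)
$S{\left(C,F \right)} = 9$ ($S{\left(C,F \right)} = 3 \left(2 - -1\right) = 3 \left(2 + 1\right) = 3 \cdot 3 = 9$)
$V = -27$ ($V = 9 \left(-3\right) = -27$)
$V \left(-667\right) = \left(-27\right) \left(-667\right) = 18009$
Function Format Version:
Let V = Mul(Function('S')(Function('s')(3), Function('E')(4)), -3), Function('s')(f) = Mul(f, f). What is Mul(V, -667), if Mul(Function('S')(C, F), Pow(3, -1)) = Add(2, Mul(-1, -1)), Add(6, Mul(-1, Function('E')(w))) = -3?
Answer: 18009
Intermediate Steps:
Function('s')(f) = Pow(f, 2)
Function('E')(w) = 9 (Function('E')(w) = Add(6, Mul(-1, -3)) = Add(6, 3) = 9)
Function('S')(C, F) = 9 (Function('S')(C, F) = Mul(3, Add(2, Mul(-1, -1))) = Mul(3, Add(2, 1)) = Mul(3, 3) = 9)
V = -27 (V = Mul(9, -3) = -27)
Mul(V, -667) = Mul(-27, -667) = 18009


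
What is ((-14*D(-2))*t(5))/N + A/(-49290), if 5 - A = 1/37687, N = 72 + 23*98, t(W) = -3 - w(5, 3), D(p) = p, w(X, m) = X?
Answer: -104134739251/1080189881745 ≈ -0.096404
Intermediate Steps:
t(W) = -8 (t(W) = -3 - 1*5 = -3 - 5 = -8)
N = 2326 (N = 72 + 2254 = 2326)
A = 188434/37687 (A = 5 - 1/37687 = 188434/37687 ≈ 5.0000)
((-14*D(-2))*t(5))/N + A/(-49290) = (-14*(-2)*(-8))/2326 + (188434/37687)/(-49290) = (28*(-8))*(1/2326) + (188434/37687)*(-1/49290) = -224*1/2326 - 94217/928796115 = -112/1163 - 94217/928796115 = -104134739251/1080189881745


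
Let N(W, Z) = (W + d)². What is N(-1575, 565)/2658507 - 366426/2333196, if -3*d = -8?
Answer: 2397027993367/3101408949186 ≈ 0.77288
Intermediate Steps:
d = 8/3 (d = -⅓*(-8) = 8/3 ≈ 2.6667)
N(W, Z) = (8/3 + W)² (N(W, Z) = (W + 8/3)² = (8/3 + W)²)
N(-1575, 565)/2658507 - 366426/2333196 = ((8 + 3*(-1575))²/9)/2658507 - 366426/2333196 = ((8 - 4725)²/9)*(1/2658507) - 366426*1/2333196 = ((⅑)*(-4717)²)*(1/2658507) - 20357/129622 = ((⅑)*22250089)*(1/2658507) - 20357/129622 = (22250089/9)*(1/2658507) - 20357/129622 = 22250089/23926563 - 20357/129622 = 2397027993367/3101408949186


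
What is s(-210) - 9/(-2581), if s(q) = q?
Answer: -542001/2581 ≈ -210.00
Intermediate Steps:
s(-210) - 9/(-2581) = -210 - 9/(-2581) = -210 - (-1)*9/2581 = -210 - 1*(-9/2581) = -210 + 9/2581 = -542001/2581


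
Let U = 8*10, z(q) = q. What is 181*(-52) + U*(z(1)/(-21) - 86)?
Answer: -342212/21 ≈ -16296.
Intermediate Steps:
U = 80
181*(-52) + U*(z(1)/(-21) - 86) = 181*(-52) + 80*(1/(-21) - 86) = -9412 + 80*(1*(-1/21) - 86) = -9412 + 80*(-1/21 - 86) = -9412 + 80*(-1807/21) = -9412 - 144560/21 = -342212/21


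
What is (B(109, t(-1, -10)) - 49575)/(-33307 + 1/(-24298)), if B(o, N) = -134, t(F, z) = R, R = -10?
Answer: 1207829282/809293487 ≈ 1.4924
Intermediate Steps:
t(F, z) = -10
(B(109, t(-1, -10)) - 49575)/(-33307 + 1/(-24298)) = (-134 - 49575)/(-33307 + 1/(-24298)) = -49709/(-33307 - 1/24298) = -49709/(-809293487/24298) = -49709*(-24298/809293487) = 1207829282/809293487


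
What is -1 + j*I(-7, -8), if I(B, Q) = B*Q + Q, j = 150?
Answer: 7199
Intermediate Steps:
I(B, Q) = Q + B*Q
-1 + j*I(-7, -8) = -1 + 150*(-8*(1 - 7)) = -1 + 150*(-8*(-6)) = -1 + 150*48 = -1 + 7200 = 7199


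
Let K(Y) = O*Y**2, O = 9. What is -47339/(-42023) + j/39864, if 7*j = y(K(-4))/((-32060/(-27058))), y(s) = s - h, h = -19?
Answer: 211846618204381/187974738687120 ≈ 1.1270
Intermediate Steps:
K(Y) = 9*Y**2
y(s) = 19 + s (y(s) = s - 1*(-19) = s + 19 = 19 + s)
j = 2205227/112210 (j = ((19 + 9*(-4)**2)/((-32060/(-27058))))/7 = ((19 + 9*16)/((-32060*(-1/27058))))/7 = ((19 + 144)/(16030/13529))/7 = (163*(13529/16030))/7 = (1/7)*(2205227/16030) = 2205227/112210 ≈ 19.653)
-47339/(-42023) + j/39864 = -47339/(-42023) + (2205227/112210)/39864 = -47339*(-1/42023) + (2205227/112210)*(1/39864) = 47339/42023 + 2205227/4473139440 = 211846618204381/187974738687120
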